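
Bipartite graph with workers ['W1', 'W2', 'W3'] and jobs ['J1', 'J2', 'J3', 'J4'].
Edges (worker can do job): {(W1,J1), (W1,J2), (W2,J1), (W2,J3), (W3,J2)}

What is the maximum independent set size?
Maximum independent set = 4

By König's theorem:
- Min vertex cover = Max matching = 3
- Max independent set = Total vertices - Min vertex cover
- Max independent set = 7 - 3 = 4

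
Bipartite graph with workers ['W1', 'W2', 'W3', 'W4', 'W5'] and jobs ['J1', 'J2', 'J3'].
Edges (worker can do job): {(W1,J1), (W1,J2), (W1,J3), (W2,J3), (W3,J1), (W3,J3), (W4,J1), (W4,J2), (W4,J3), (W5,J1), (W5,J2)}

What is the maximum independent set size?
Maximum independent set = 5

By König's theorem:
- Min vertex cover = Max matching = 3
- Max independent set = Total vertices - Min vertex cover
- Max independent set = 8 - 3 = 5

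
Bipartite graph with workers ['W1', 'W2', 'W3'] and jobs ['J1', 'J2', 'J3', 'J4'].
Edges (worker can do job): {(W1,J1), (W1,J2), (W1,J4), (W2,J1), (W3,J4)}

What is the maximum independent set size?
Maximum independent set = 4

By König's theorem:
- Min vertex cover = Max matching = 3
- Max independent set = Total vertices - Min vertex cover
- Max independent set = 7 - 3 = 4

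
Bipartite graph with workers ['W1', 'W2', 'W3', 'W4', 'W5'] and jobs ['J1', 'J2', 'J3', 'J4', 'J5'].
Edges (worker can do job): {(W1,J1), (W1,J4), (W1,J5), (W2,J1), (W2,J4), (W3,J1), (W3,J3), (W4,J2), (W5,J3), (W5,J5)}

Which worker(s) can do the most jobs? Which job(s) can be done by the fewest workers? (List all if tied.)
Most versatile: W1 (3 jobs); Least covered: J2 (1 workers)

Worker degrees (jobs they can do): W1:3, W2:2, W3:2, W4:1, W5:2
Job degrees (workers who can do it): J1:3, J2:1, J3:2, J4:2, J5:2

Maximum worker degree is 3, achieved by: W1
Minimum job degree is 1, achieved by: J2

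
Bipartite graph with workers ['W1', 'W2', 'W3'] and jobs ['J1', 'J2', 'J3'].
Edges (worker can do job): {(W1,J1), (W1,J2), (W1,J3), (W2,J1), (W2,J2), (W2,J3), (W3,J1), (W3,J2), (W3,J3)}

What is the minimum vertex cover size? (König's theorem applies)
Minimum vertex cover size = 3

By König's theorem: in bipartite graphs,
min vertex cover = max matching = 3

Maximum matching has size 3, so minimum vertex cover also has size 3.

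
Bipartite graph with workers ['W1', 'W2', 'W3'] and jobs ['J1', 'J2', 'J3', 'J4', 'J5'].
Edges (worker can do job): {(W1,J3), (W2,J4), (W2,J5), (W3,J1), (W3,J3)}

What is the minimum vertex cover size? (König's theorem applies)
Minimum vertex cover size = 3

By König's theorem: in bipartite graphs,
min vertex cover = max matching = 3

Maximum matching has size 3, so minimum vertex cover also has size 3.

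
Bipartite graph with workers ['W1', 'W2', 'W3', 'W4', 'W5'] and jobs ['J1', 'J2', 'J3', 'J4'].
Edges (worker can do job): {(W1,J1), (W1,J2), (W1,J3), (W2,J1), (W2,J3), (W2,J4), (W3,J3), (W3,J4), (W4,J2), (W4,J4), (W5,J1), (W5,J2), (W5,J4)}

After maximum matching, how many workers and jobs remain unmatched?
Unmatched: 1 workers, 0 jobs

Maximum matching size: 4
Workers: 5 total, 4 matched, 1 unmatched
Jobs: 4 total, 4 matched, 0 unmatched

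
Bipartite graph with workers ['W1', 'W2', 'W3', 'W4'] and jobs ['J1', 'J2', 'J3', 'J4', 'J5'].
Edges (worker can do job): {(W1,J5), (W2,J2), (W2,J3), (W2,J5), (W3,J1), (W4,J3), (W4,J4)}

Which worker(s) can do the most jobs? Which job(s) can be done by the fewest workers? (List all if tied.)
Most versatile: W2 (3 jobs); Least covered: J1, J2, J4 (1 workers)

Worker degrees (jobs they can do): W1:1, W2:3, W3:1, W4:2
Job degrees (workers who can do it): J1:1, J2:1, J3:2, J4:1, J5:2

Maximum worker degree is 3, achieved by: W2
Minimum job degree is 1, achieved by: J1, J2, J4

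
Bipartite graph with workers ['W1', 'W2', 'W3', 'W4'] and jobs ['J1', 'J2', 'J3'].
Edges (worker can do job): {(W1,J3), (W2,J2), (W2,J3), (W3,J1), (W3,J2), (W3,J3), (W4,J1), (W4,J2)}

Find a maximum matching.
Matching: {(W1,J3), (W3,J2), (W4,J1)}

Maximum matching (size 3):
  W1 → J3
  W3 → J2
  W4 → J1

Each worker is assigned to at most one job, and each job to at most one worker.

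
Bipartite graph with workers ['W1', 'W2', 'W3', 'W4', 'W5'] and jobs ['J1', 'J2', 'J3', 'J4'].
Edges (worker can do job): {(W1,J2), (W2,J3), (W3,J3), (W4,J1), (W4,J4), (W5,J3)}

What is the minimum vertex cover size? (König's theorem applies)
Minimum vertex cover size = 3

By König's theorem: in bipartite graphs,
min vertex cover = max matching = 3

Maximum matching has size 3, so minimum vertex cover also has size 3.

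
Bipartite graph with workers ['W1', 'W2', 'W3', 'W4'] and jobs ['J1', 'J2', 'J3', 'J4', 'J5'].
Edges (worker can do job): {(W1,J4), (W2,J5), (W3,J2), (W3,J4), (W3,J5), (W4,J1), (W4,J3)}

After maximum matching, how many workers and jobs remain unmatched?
Unmatched: 0 workers, 1 jobs

Maximum matching size: 4
Workers: 4 total, 4 matched, 0 unmatched
Jobs: 5 total, 4 matched, 1 unmatched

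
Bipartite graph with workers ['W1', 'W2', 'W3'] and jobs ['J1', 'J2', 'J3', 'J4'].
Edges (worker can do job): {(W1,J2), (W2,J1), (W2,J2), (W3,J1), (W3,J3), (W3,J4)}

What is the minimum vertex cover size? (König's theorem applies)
Minimum vertex cover size = 3

By König's theorem: in bipartite graphs,
min vertex cover = max matching = 3

Maximum matching has size 3, so minimum vertex cover also has size 3.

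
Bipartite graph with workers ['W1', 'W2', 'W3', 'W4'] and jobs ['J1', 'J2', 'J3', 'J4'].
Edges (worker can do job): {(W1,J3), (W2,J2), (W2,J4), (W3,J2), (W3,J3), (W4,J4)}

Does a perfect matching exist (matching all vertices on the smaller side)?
No, maximum matching has size 3 < 4

Maximum matching has size 3, need 4 for perfect matching.
Unmatched workers: ['W2']
Unmatched jobs: ['J1']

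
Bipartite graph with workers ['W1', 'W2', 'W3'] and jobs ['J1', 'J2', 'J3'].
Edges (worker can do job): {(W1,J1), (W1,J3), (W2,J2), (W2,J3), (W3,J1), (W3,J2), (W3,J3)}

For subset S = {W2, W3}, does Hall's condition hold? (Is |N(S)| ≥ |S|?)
Yes: |N(S)| = 3, |S| = 2

Subset S = {W2, W3}
Neighbors N(S) = {J1, J2, J3}

|N(S)| = 3, |S| = 2
Hall's condition: |N(S)| ≥ |S| is satisfied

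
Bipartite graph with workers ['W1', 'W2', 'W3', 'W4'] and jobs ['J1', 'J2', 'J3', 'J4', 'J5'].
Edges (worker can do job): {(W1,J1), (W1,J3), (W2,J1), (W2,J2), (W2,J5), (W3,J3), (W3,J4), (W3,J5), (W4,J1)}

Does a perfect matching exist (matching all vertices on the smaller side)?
Yes, perfect matching exists (size 4)

Perfect matching: {(W1,J3), (W2,J2), (W3,J5), (W4,J1)}
All 4 vertices on the smaller side are matched.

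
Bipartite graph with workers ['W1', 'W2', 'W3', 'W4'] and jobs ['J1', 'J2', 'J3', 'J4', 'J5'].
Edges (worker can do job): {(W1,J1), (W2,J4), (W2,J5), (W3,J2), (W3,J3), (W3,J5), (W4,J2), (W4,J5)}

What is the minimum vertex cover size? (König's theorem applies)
Minimum vertex cover size = 4

By König's theorem: in bipartite graphs,
min vertex cover = max matching = 4

Maximum matching has size 4, so minimum vertex cover also has size 4.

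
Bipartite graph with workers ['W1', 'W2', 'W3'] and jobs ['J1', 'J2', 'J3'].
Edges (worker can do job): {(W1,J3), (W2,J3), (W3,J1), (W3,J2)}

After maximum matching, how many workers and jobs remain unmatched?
Unmatched: 1 workers, 1 jobs

Maximum matching size: 2
Workers: 3 total, 2 matched, 1 unmatched
Jobs: 3 total, 2 matched, 1 unmatched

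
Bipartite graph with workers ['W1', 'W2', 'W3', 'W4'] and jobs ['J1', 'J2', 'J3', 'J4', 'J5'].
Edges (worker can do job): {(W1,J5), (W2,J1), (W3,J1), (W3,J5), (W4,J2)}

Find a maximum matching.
Matching: {(W1,J5), (W3,J1), (W4,J2)}

Maximum matching (size 3):
  W1 → J5
  W3 → J1
  W4 → J2

Each worker is assigned to at most one job, and each job to at most one worker.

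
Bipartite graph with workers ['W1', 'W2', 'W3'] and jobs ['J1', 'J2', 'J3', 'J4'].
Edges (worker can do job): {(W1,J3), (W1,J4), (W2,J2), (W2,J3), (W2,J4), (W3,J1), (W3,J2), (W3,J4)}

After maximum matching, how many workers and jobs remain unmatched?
Unmatched: 0 workers, 1 jobs

Maximum matching size: 3
Workers: 3 total, 3 matched, 0 unmatched
Jobs: 4 total, 3 matched, 1 unmatched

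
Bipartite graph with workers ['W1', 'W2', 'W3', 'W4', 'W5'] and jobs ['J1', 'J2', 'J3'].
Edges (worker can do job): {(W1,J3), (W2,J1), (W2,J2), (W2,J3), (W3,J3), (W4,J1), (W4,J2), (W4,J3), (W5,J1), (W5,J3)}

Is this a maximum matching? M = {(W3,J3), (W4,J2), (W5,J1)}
Yes, size 3 is maximum

Proposed matching has size 3.
Maximum matching size for this graph: 3.

This is a maximum matching.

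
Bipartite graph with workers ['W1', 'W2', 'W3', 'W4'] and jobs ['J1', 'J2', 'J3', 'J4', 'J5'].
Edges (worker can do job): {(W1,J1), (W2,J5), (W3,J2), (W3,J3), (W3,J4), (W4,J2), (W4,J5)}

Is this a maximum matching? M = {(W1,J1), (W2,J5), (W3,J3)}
No, size 3 is not maximum

Proposed matching has size 3.
Maximum matching size for this graph: 4.

This is NOT maximum - can be improved to size 4.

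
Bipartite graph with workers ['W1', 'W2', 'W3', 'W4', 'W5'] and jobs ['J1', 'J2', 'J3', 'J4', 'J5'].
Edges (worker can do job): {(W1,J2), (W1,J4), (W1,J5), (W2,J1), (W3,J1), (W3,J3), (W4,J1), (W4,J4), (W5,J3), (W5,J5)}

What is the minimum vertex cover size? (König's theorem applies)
Minimum vertex cover size = 5

By König's theorem: in bipartite graphs,
min vertex cover = max matching = 5

Maximum matching has size 5, so minimum vertex cover also has size 5.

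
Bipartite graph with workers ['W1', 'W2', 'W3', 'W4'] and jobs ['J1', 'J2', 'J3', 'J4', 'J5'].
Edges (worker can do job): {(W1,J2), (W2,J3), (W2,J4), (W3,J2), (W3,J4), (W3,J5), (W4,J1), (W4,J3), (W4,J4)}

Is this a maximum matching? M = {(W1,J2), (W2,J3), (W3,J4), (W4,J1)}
Yes, size 4 is maximum

Proposed matching has size 4.
Maximum matching size for this graph: 4.

This is a maximum matching.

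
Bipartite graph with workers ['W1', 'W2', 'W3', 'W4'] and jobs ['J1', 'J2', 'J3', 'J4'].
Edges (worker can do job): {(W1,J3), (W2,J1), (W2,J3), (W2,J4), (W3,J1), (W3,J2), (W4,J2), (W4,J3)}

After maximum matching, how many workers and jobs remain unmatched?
Unmatched: 0 workers, 0 jobs

Maximum matching size: 4
Workers: 4 total, 4 matched, 0 unmatched
Jobs: 4 total, 4 matched, 0 unmatched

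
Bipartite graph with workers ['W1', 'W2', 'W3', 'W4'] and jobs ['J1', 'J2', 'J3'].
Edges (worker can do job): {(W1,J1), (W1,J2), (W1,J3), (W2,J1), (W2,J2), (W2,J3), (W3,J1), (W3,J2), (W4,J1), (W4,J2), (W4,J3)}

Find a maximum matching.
Matching: {(W1,J1), (W3,J2), (W4,J3)}

Maximum matching (size 3):
  W1 → J1
  W3 → J2
  W4 → J3

Each worker is assigned to at most one job, and each job to at most one worker.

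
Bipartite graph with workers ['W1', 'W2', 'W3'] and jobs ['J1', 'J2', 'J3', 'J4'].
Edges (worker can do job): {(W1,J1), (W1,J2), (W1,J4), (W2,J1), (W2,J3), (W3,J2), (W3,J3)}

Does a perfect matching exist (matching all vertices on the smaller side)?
Yes, perfect matching exists (size 3)

Perfect matching: {(W1,J4), (W2,J1), (W3,J3)}
All 3 vertices on the smaller side are matched.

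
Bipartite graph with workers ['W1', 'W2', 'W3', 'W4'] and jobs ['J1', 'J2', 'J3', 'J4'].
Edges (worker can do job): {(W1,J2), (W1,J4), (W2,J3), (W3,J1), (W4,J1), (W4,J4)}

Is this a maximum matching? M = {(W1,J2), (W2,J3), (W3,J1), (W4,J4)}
Yes, size 4 is maximum

Proposed matching has size 4.
Maximum matching size for this graph: 4.

This is a maximum matching.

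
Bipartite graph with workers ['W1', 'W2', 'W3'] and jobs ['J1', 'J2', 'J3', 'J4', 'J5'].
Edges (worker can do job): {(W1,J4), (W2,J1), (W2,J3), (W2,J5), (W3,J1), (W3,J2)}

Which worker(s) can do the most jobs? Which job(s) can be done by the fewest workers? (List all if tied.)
Most versatile: W2 (3 jobs); Least covered: J2, J3, J4, J5 (1 workers)

Worker degrees (jobs they can do): W1:1, W2:3, W3:2
Job degrees (workers who can do it): J1:2, J2:1, J3:1, J4:1, J5:1

Maximum worker degree is 3, achieved by: W2
Minimum job degree is 1, achieved by: J2, J3, J4, J5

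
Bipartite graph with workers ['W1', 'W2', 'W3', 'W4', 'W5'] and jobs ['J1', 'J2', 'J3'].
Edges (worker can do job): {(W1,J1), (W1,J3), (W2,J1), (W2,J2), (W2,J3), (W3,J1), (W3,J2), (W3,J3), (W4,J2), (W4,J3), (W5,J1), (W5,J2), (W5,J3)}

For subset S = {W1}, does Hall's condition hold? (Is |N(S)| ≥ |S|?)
Yes: |N(S)| = 2, |S| = 1

Subset S = {W1}
Neighbors N(S) = {J1, J3}

|N(S)| = 2, |S| = 1
Hall's condition: |N(S)| ≥ |S| is satisfied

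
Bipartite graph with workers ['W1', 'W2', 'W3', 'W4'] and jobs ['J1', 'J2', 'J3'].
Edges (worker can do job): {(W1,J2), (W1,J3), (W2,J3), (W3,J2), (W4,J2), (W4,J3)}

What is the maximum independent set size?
Maximum independent set = 5

By König's theorem:
- Min vertex cover = Max matching = 2
- Max independent set = Total vertices - Min vertex cover
- Max independent set = 7 - 2 = 5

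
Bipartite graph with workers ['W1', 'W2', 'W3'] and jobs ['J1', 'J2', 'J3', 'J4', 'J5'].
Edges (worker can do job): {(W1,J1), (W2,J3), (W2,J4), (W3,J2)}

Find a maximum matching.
Matching: {(W1,J1), (W2,J4), (W3,J2)}

Maximum matching (size 3):
  W1 → J1
  W2 → J4
  W3 → J2

Each worker is assigned to at most one job, and each job to at most one worker.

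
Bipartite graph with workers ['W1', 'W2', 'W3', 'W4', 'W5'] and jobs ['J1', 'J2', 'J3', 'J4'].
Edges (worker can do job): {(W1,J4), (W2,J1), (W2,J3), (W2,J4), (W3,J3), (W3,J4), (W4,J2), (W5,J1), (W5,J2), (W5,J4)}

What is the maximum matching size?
Maximum matching size = 4

Maximum matching: {(W2,J3), (W3,J4), (W4,J2), (W5,J1)}
Size: 4

This assigns 4 workers to 4 distinct jobs.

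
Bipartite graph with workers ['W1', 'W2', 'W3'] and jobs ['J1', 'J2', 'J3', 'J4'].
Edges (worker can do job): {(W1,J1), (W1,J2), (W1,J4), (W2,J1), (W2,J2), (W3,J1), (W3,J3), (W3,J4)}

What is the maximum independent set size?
Maximum independent set = 4

By König's theorem:
- Min vertex cover = Max matching = 3
- Max independent set = Total vertices - Min vertex cover
- Max independent set = 7 - 3 = 4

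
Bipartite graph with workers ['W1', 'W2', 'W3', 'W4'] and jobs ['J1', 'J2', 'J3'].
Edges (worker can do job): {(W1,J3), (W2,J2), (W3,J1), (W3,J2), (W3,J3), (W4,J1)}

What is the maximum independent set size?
Maximum independent set = 4

By König's theorem:
- Min vertex cover = Max matching = 3
- Max independent set = Total vertices - Min vertex cover
- Max independent set = 7 - 3 = 4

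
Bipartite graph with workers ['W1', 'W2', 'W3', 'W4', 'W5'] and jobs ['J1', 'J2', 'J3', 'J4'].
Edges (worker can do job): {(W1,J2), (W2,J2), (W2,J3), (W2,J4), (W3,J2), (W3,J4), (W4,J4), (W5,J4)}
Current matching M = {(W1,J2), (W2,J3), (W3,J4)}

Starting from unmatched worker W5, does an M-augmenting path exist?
No augmenting path from W5

Alternating search from W5 reaches jobs: {J2, J4}.
Every reachable job is already matched in M, and following those matched edges back to workers exposes no further unvisited jobs.
No M-augmenting path from W5 exists.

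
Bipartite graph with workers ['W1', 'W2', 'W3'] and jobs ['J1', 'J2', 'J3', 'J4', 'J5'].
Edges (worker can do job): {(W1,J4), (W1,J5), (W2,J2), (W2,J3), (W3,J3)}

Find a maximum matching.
Matching: {(W1,J5), (W2,J2), (W3,J3)}

Maximum matching (size 3):
  W1 → J5
  W2 → J2
  W3 → J3

Each worker is assigned to at most one job, and each job to at most one worker.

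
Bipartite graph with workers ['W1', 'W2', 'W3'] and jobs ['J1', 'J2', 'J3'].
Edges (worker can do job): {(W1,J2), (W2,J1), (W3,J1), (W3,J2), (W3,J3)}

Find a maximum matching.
Matching: {(W1,J2), (W2,J1), (W3,J3)}

Maximum matching (size 3):
  W1 → J2
  W2 → J1
  W3 → J3

Each worker is assigned to at most one job, and each job to at most one worker.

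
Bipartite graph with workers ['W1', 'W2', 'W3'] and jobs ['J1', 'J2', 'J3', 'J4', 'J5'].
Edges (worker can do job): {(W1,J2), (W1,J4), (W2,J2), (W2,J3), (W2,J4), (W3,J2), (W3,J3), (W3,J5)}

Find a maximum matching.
Matching: {(W1,J4), (W2,J3), (W3,J2)}

Maximum matching (size 3):
  W1 → J4
  W2 → J3
  W3 → J2

Each worker is assigned to at most one job, and each job to at most one worker.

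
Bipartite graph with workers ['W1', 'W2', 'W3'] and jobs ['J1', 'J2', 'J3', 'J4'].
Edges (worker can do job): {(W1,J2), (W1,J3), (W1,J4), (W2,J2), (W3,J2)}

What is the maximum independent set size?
Maximum independent set = 5

By König's theorem:
- Min vertex cover = Max matching = 2
- Max independent set = Total vertices - Min vertex cover
- Max independent set = 7 - 2 = 5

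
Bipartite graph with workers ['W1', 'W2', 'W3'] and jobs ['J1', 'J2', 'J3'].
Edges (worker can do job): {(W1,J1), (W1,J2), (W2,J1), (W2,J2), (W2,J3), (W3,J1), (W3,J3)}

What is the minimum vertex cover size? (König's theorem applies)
Minimum vertex cover size = 3

By König's theorem: in bipartite graphs,
min vertex cover = max matching = 3

Maximum matching has size 3, so minimum vertex cover also has size 3.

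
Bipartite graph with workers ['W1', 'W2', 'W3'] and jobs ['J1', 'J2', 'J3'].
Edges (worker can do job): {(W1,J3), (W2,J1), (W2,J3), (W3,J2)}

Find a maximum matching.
Matching: {(W1,J3), (W2,J1), (W3,J2)}

Maximum matching (size 3):
  W1 → J3
  W2 → J1
  W3 → J2

Each worker is assigned to at most one job, and each job to at most one worker.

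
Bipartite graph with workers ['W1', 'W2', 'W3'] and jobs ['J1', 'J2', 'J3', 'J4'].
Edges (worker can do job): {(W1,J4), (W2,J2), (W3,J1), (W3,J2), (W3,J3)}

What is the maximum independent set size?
Maximum independent set = 4

By König's theorem:
- Min vertex cover = Max matching = 3
- Max independent set = Total vertices - Min vertex cover
- Max independent set = 7 - 3 = 4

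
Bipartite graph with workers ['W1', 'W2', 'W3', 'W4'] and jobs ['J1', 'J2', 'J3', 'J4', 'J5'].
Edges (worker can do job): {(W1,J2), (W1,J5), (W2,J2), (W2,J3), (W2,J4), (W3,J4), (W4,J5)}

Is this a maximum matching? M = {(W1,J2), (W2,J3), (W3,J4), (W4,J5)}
Yes, size 4 is maximum

Proposed matching has size 4.
Maximum matching size for this graph: 4.

This is a maximum matching.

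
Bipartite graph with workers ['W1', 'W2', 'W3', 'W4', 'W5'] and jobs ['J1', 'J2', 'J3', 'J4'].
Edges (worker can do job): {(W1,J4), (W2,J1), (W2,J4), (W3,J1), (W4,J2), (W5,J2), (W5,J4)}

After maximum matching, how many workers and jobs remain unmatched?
Unmatched: 2 workers, 1 jobs

Maximum matching size: 3
Workers: 5 total, 3 matched, 2 unmatched
Jobs: 4 total, 3 matched, 1 unmatched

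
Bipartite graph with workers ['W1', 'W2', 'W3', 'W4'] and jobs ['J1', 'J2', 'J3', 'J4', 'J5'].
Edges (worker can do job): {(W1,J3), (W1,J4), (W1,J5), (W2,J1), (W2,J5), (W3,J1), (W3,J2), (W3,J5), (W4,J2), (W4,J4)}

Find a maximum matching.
Matching: {(W1,J4), (W2,J5), (W3,J1), (W4,J2)}

Maximum matching (size 4):
  W1 → J4
  W2 → J5
  W3 → J1
  W4 → J2

Each worker is assigned to at most one job, and each job to at most one worker.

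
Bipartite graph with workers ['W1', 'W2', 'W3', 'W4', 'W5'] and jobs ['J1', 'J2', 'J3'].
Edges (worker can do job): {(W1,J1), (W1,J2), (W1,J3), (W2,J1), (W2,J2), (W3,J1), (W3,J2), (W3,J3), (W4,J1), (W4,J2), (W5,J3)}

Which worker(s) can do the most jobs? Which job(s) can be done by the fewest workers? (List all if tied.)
Most versatile: W1, W3 (3 jobs); Least covered: J3 (3 workers)

Worker degrees (jobs they can do): W1:3, W2:2, W3:3, W4:2, W5:1
Job degrees (workers who can do it): J1:4, J2:4, J3:3

Maximum worker degree is 3, achieved by: W1, W3
Minimum job degree is 3, achieved by: J3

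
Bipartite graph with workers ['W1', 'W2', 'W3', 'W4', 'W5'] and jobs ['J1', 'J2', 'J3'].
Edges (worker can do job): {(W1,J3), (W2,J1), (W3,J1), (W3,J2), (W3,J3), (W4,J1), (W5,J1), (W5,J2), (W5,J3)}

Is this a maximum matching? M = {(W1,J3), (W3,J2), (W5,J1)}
Yes, size 3 is maximum

Proposed matching has size 3.
Maximum matching size for this graph: 3.

This is a maximum matching.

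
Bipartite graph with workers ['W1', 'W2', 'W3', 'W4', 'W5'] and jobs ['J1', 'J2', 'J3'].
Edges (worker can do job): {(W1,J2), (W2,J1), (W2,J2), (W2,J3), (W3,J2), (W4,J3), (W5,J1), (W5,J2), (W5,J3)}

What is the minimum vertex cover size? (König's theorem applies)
Minimum vertex cover size = 3

By König's theorem: in bipartite graphs,
min vertex cover = max matching = 3

Maximum matching has size 3, so minimum vertex cover also has size 3.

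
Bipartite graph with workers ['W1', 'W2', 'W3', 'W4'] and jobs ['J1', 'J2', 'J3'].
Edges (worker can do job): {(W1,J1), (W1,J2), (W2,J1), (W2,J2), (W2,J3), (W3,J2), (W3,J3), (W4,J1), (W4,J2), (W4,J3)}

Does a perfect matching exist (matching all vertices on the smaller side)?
Yes, perfect matching exists (size 3)

Perfect matching: {(W1,J2), (W3,J3), (W4,J1)}
All 3 vertices on the smaller side are matched.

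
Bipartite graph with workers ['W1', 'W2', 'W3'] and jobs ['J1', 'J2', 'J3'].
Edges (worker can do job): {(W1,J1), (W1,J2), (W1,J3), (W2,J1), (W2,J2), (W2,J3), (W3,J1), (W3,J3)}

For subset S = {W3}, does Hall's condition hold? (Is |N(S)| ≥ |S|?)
Yes: |N(S)| = 2, |S| = 1

Subset S = {W3}
Neighbors N(S) = {J1, J3}

|N(S)| = 2, |S| = 1
Hall's condition: |N(S)| ≥ |S| is satisfied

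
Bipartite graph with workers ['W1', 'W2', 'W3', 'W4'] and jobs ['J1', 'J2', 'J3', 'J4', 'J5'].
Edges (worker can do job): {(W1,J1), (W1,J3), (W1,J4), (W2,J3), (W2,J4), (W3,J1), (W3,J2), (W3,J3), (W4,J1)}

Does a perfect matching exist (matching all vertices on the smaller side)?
Yes, perfect matching exists (size 4)

Perfect matching: {(W1,J4), (W2,J3), (W3,J2), (W4,J1)}
All 4 vertices on the smaller side are matched.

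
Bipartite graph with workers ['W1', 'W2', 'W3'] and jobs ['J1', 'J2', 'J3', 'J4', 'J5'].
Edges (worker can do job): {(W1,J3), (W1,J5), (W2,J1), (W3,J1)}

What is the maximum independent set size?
Maximum independent set = 6

By König's theorem:
- Min vertex cover = Max matching = 2
- Max independent set = Total vertices - Min vertex cover
- Max independent set = 8 - 2 = 6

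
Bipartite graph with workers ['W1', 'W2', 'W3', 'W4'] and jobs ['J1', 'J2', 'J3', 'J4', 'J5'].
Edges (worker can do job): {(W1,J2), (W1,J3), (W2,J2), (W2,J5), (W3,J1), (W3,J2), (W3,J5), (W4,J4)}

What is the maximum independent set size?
Maximum independent set = 5

By König's theorem:
- Min vertex cover = Max matching = 4
- Max independent set = Total vertices - Min vertex cover
- Max independent set = 9 - 4 = 5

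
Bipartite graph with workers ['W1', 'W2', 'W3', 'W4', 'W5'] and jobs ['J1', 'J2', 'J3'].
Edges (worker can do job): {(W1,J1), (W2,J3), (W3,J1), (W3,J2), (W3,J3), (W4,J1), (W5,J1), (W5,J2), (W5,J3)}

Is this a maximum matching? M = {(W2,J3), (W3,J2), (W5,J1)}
Yes, size 3 is maximum

Proposed matching has size 3.
Maximum matching size for this graph: 3.

This is a maximum matching.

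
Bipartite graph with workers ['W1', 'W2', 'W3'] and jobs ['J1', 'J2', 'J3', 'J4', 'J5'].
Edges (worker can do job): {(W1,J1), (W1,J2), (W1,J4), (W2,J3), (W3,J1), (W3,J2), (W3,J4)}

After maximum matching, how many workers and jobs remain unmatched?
Unmatched: 0 workers, 2 jobs

Maximum matching size: 3
Workers: 3 total, 3 matched, 0 unmatched
Jobs: 5 total, 3 matched, 2 unmatched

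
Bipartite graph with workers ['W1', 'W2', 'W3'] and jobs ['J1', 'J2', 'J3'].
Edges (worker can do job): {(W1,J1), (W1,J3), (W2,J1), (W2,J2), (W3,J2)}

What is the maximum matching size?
Maximum matching size = 3

Maximum matching: {(W1,J3), (W2,J1), (W3,J2)}
Size: 3

This assigns 3 workers to 3 distinct jobs.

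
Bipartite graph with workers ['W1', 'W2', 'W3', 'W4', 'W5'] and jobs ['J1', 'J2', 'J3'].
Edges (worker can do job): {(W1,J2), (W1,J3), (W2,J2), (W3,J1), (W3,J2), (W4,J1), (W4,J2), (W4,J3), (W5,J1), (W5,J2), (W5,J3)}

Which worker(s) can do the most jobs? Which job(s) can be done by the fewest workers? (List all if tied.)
Most versatile: W4, W5 (3 jobs); Least covered: J1, J3 (3 workers)

Worker degrees (jobs they can do): W1:2, W2:1, W3:2, W4:3, W5:3
Job degrees (workers who can do it): J1:3, J2:5, J3:3

Maximum worker degree is 3, achieved by: W4, W5
Minimum job degree is 3, achieved by: J1, J3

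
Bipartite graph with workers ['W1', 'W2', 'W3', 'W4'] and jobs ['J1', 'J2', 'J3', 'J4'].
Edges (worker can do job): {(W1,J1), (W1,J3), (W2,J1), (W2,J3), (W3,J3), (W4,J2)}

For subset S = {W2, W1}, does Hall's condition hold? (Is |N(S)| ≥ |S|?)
Yes: |N(S)| = 2, |S| = 2

Subset S = {W2, W1}
Neighbors N(S) = {J1, J3}

|N(S)| = 2, |S| = 2
Hall's condition: |N(S)| ≥ |S| is satisfied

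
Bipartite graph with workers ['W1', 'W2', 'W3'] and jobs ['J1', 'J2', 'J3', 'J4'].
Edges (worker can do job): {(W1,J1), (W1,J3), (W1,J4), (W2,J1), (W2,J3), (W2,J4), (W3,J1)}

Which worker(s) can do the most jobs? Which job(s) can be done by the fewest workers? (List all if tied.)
Most versatile: W1, W2 (3 jobs); Least covered: J2 (0 workers)

Worker degrees (jobs they can do): W1:3, W2:3, W3:1
Job degrees (workers who can do it): J1:3, J2:0, J3:2, J4:2

Maximum worker degree is 3, achieved by: W1, W2
Minimum job degree is 0, achieved by: J2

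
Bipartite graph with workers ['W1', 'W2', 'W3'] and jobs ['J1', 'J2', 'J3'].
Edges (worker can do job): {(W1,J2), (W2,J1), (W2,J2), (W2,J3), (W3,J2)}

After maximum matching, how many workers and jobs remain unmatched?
Unmatched: 1 workers, 1 jobs

Maximum matching size: 2
Workers: 3 total, 2 matched, 1 unmatched
Jobs: 3 total, 2 matched, 1 unmatched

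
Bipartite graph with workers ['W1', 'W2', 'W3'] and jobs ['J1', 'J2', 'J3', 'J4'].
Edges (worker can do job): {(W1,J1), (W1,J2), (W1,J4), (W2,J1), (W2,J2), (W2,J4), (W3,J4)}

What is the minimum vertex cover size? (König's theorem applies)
Minimum vertex cover size = 3

By König's theorem: in bipartite graphs,
min vertex cover = max matching = 3

Maximum matching has size 3, so minimum vertex cover also has size 3.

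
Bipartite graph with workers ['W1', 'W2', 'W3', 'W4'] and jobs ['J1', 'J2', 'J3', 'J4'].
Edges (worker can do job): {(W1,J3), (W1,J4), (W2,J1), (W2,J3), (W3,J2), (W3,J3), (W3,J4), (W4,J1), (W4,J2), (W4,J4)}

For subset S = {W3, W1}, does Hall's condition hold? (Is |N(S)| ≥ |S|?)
Yes: |N(S)| = 3, |S| = 2

Subset S = {W3, W1}
Neighbors N(S) = {J2, J3, J4}

|N(S)| = 3, |S| = 2
Hall's condition: |N(S)| ≥ |S| is satisfied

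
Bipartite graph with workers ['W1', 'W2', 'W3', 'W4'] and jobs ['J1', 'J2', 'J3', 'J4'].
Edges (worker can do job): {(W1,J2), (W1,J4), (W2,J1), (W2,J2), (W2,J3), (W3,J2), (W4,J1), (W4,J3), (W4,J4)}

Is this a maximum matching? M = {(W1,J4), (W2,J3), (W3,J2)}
No, size 3 is not maximum

Proposed matching has size 3.
Maximum matching size for this graph: 4.

This is NOT maximum - can be improved to size 4.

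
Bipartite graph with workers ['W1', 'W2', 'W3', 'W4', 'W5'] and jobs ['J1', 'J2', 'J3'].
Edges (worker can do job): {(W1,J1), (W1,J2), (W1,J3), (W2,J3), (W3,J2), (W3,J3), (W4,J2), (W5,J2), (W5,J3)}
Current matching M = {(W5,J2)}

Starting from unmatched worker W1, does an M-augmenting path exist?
Yes: W1 → J1

An M-augmenting path alternates non-matching / matching edges, starting and ending at unmatched vertices.
Path: W1 → J1
(J1 is unmatched in M, so the path is augmenting.)
Flipping edges along this path would increase |M| from 1 to 2.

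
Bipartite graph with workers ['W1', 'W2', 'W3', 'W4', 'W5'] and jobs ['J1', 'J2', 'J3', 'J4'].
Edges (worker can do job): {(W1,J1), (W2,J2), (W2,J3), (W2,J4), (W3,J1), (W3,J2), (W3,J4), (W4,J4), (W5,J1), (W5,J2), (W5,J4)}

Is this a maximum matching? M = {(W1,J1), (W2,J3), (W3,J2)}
No, size 3 is not maximum

Proposed matching has size 3.
Maximum matching size for this graph: 4.

This is NOT maximum - can be improved to size 4.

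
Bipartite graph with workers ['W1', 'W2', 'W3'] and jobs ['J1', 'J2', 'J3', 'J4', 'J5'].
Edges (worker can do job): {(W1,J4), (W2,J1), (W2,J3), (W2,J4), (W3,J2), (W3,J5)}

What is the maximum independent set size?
Maximum independent set = 5

By König's theorem:
- Min vertex cover = Max matching = 3
- Max independent set = Total vertices - Min vertex cover
- Max independent set = 8 - 3 = 5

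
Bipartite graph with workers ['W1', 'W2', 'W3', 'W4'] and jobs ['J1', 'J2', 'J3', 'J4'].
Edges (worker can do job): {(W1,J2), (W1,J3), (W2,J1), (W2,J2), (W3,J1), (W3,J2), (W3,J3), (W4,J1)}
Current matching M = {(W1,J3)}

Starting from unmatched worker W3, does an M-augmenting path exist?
Yes: W3 → J2

An M-augmenting path alternates non-matching / matching edges, starting and ending at unmatched vertices.
Path: W3 → J2
(J2 is unmatched in M, so the path is augmenting.)
Flipping edges along this path would increase |M| from 1 to 2.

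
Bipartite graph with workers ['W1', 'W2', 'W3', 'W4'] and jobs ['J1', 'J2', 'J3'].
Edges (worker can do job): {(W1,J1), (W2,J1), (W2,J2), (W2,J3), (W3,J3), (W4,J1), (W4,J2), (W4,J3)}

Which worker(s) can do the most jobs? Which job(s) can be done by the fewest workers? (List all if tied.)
Most versatile: W2, W4 (3 jobs); Least covered: J2 (2 workers)

Worker degrees (jobs they can do): W1:1, W2:3, W3:1, W4:3
Job degrees (workers who can do it): J1:3, J2:2, J3:3

Maximum worker degree is 3, achieved by: W2, W4
Minimum job degree is 2, achieved by: J2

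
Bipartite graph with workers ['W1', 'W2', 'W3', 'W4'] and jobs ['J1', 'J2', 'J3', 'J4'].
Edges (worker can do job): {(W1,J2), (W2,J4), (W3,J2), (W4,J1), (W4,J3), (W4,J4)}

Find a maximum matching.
Matching: {(W2,J4), (W3,J2), (W4,J1)}

Maximum matching (size 3):
  W2 → J4
  W3 → J2
  W4 → J1

Each worker is assigned to at most one job, and each job to at most one worker.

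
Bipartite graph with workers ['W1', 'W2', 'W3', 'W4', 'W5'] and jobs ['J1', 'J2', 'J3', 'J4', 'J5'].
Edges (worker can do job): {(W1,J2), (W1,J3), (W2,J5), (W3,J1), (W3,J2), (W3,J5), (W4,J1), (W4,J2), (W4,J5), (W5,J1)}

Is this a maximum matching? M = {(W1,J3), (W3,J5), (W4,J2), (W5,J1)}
Yes, size 4 is maximum

Proposed matching has size 4.
Maximum matching size for this graph: 4.

This is a maximum matching.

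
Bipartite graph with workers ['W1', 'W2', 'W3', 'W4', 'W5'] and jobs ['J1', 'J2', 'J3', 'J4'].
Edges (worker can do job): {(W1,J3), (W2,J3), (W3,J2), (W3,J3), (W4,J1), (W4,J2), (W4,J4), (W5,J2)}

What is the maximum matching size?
Maximum matching size = 3

Maximum matching: {(W1,J3), (W3,J2), (W4,J1)}
Size: 3

This assigns 3 workers to 3 distinct jobs.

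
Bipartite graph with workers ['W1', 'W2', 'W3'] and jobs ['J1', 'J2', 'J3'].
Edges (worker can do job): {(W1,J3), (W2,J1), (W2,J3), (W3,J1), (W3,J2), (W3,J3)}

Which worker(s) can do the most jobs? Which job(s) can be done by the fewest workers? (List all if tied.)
Most versatile: W3 (3 jobs); Least covered: J2 (1 workers)

Worker degrees (jobs they can do): W1:1, W2:2, W3:3
Job degrees (workers who can do it): J1:2, J2:1, J3:3

Maximum worker degree is 3, achieved by: W3
Minimum job degree is 1, achieved by: J2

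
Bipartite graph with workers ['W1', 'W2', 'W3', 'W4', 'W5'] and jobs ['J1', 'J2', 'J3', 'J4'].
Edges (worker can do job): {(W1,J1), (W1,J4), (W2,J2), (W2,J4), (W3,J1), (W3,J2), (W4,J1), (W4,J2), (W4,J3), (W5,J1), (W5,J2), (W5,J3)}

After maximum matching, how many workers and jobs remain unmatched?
Unmatched: 1 workers, 0 jobs

Maximum matching size: 4
Workers: 5 total, 4 matched, 1 unmatched
Jobs: 4 total, 4 matched, 0 unmatched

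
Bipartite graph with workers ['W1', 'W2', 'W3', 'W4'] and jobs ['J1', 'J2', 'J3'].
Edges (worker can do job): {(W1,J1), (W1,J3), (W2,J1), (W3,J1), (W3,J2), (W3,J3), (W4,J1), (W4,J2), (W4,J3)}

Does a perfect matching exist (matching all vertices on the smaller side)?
Yes, perfect matching exists (size 3)

Perfect matching: {(W1,J3), (W3,J1), (W4,J2)}
All 3 vertices on the smaller side are matched.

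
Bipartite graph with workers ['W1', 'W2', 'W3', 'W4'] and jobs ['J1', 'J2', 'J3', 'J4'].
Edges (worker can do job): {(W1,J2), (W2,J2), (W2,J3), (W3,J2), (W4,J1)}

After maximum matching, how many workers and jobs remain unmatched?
Unmatched: 1 workers, 1 jobs

Maximum matching size: 3
Workers: 4 total, 3 matched, 1 unmatched
Jobs: 4 total, 3 matched, 1 unmatched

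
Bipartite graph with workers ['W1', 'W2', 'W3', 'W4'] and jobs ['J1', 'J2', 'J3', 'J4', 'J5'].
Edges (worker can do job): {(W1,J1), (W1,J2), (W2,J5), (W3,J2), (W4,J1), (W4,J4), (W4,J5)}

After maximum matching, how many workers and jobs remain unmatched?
Unmatched: 0 workers, 1 jobs

Maximum matching size: 4
Workers: 4 total, 4 matched, 0 unmatched
Jobs: 5 total, 4 matched, 1 unmatched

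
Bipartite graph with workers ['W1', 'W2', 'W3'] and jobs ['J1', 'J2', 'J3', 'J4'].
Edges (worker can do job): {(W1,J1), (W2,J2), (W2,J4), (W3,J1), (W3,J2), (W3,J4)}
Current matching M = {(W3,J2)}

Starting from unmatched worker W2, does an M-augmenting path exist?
Yes: W2 → J4

An M-augmenting path alternates non-matching / matching edges, starting and ending at unmatched vertices.
Path: W2 → J4
(J4 is unmatched in M, so the path is augmenting.)
Flipping edges along this path would increase |M| from 1 to 2.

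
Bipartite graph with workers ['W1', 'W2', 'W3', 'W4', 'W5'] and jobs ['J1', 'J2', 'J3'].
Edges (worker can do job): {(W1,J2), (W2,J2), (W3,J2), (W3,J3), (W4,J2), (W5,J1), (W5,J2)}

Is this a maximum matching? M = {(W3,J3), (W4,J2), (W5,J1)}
Yes, size 3 is maximum

Proposed matching has size 3.
Maximum matching size for this graph: 3.

This is a maximum matching.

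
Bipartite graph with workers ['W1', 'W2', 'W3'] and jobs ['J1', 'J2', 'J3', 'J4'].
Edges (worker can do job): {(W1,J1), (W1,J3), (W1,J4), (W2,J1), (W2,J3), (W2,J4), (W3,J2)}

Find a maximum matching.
Matching: {(W1,J3), (W2,J4), (W3,J2)}

Maximum matching (size 3):
  W1 → J3
  W2 → J4
  W3 → J2

Each worker is assigned to at most one job, and each job to at most one worker.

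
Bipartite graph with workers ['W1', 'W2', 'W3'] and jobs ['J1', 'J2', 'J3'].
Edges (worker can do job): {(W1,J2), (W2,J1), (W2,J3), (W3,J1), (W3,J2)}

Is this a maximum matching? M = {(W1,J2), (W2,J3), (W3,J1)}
Yes, size 3 is maximum

Proposed matching has size 3.
Maximum matching size for this graph: 3.

This is a maximum matching.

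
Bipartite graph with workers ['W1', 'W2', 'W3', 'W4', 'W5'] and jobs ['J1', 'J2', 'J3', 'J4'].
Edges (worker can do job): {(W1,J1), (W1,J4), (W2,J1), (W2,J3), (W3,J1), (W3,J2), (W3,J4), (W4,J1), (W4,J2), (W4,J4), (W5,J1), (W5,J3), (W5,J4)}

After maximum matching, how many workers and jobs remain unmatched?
Unmatched: 1 workers, 0 jobs

Maximum matching size: 4
Workers: 5 total, 4 matched, 1 unmatched
Jobs: 4 total, 4 matched, 0 unmatched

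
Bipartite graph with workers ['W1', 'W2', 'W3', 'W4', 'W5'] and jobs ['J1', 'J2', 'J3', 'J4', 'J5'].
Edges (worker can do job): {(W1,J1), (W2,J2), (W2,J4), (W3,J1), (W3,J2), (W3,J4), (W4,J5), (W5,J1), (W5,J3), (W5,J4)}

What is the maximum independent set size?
Maximum independent set = 5

By König's theorem:
- Min vertex cover = Max matching = 5
- Max independent set = Total vertices - Min vertex cover
- Max independent set = 10 - 5 = 5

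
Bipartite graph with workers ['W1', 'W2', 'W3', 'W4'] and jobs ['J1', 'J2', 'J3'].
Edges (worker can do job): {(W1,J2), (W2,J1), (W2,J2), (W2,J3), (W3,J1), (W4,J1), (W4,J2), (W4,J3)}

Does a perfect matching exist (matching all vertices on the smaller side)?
Yes, perfect matching exists (size 3)

Perfect matching: {(W1,J2), (W2,J3), (W4,J1)}
All 3 vertices on the smaller side are matched.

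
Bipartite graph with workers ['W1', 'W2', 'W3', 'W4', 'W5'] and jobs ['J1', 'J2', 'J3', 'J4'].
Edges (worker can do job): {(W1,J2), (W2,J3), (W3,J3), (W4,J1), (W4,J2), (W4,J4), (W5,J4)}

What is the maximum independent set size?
Maximum independent set = 5

By König's theorem:
- Min vertex cover = Max matching = 4
- Max independent set = Total vertices - Min vertex cover
- Max independent set = 9 - 4 = 5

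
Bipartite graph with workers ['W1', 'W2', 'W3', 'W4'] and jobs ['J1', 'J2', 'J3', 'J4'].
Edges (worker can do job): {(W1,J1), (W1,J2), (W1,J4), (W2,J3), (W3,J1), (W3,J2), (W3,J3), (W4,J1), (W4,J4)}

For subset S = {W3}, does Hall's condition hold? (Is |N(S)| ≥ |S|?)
Yes: |N(S)| = 3, |S| = 1

Subset S = {W3}
Neighbors N(S) = {J1, J2, J3}

|N(S)| = 3, |S| = 1
Hall's condition: |N(S)| ≥ |S| is satisfied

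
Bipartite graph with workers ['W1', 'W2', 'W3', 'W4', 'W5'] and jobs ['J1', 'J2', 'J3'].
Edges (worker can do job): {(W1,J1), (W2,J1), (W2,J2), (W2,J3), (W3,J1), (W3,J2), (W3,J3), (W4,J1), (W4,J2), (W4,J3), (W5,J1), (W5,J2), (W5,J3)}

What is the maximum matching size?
Maximum matching size = 3

Maximum matching: {(W3,J2), (W4,J1), (W5,J3)}
Size: 3

This assigns 3 workers to 3 distinct jobs.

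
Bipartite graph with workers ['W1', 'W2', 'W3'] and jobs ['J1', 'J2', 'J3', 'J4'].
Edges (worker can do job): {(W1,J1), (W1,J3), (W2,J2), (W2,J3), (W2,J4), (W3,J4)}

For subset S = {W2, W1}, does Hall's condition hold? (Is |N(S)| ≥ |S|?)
Yes: |N(S)| = 4, |S| = 2

Subset S = {W2, W1}
Neighbors N(S) = {J1, J2, J3, J4}

|N(S)| = 4, |S| = 2
Hall's condition: |N(S)| ≥ |S| is satisfied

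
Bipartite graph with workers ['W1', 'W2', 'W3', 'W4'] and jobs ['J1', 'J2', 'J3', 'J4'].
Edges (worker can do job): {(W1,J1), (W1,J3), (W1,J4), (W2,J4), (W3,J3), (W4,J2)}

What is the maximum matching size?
Maximum matching size = 4

Maximum matching: {(W1,J1), (W2,J4), (W3,J3), (W4,J2)}
Size: 4

This assigns 4 workers to 4 distinct jobs.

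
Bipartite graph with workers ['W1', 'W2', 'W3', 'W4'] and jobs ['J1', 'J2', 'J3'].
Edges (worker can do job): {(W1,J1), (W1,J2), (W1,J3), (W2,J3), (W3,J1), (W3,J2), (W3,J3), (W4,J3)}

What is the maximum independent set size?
Maximum independent set = 4

By König's theorem:
- Min vertex cover = Max matching = 3
- Max independent set = Total vertices - Min vertex cover
- Max independent set = 7 - 3 = 4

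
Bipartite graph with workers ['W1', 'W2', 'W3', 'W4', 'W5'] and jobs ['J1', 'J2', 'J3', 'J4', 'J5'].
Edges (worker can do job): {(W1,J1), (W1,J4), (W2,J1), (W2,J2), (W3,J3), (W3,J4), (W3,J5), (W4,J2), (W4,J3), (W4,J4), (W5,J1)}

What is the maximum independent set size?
Maximum independent set = 5

By König's theorem:
- Min vertex cover = Max matching = 5
- Max independent set = Total vertices - Min vertex cover
- Max independent set = 10 - 5 = 5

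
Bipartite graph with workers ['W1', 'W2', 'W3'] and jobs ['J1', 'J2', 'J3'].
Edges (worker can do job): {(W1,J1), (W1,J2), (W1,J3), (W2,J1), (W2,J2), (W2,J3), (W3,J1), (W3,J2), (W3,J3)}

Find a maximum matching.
Matching: {(W1,J3), (W2,J2), (W3,J1)}

Maximum matching (size 3):
  W1 → J3
  W2 → J2
  W3 → J1

Each worker is assigned to at most one job, and each job to at most one worker.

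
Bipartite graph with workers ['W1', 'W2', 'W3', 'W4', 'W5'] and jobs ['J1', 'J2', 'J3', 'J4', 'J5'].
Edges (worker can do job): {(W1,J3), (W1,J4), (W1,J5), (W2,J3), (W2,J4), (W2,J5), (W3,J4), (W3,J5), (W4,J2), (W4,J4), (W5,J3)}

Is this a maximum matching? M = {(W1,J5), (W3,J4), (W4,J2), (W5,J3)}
Yes, size 4 is maximum

Proposed matching has size 4.
Maximum matching size for this graph: 4.

This is a maximum matching.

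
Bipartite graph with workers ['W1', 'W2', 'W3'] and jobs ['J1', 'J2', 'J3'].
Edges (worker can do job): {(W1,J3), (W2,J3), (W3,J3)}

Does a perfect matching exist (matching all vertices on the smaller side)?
No, maximum matching has size 1 < 3

Maximum matching has size 1, need 3 for perfect matching.
Unmatched workers: ['W1', 'W2']
Unmatched jobs: ['J1', 'J2']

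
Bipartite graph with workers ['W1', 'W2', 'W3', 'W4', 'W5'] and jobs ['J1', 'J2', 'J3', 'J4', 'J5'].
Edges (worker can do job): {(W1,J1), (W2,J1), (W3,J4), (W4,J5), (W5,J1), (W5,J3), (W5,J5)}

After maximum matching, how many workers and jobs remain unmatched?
Unmatched: 1 workers, 1 jobs

Maximum matching size: 4
Workers: 5 total, 4 matched, 1 unmatched
Jobs: 5 total, 4 matched, 1 unmatched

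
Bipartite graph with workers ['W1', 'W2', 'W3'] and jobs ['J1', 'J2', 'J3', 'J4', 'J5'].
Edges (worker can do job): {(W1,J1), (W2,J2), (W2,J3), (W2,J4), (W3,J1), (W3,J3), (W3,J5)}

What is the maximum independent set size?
Maximum independent set = 5

By König's theorem:
- Min vertex cover = Max matching = 3
- Max independent set = Total vertices - Min vertex cover
- Max independent set = 8 - 3 = 5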